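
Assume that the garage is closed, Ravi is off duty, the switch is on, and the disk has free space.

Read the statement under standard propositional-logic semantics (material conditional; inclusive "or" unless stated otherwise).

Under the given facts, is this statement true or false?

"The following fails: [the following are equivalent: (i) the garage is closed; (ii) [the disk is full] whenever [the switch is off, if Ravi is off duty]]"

Let P = "the garage is closed" (T), Q = "Ravi is on call" (F), R = "the switch is on" (T), S = "the disk is full" (F).
This is ¬(P ↔ ((¬Q → ¬R) → S)).

¬Q = ¬F = T
¬R = ¬T = F
¬Q → ¬R = T → F = F
(¬Q → ¬R) → S = F → F = T
P ↔ ((¬Q → ¬R) → S) = T ↔ T = T
¬(P ↔ ((¬Q → ¬R) → S)) = ¬T = F

False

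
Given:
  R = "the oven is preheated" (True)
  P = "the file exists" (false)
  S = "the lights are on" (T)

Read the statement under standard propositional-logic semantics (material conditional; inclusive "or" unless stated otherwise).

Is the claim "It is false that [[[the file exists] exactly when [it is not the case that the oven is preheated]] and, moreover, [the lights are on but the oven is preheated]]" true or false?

Values: P=F, R=T, S=T.
This is ¬((P ↔ ¬R) ∧ (S ∧ R)).

¬R = ¬T = F
P ↔ ¬R = F ↔ F = T
S ∧ R = T ∧ T = T
(P ↔ ¬R) ∧ (S ∧ R) = T ∧ T = T
¬((P ↔ ¬R) ∧ (S ∧ R)) = ¬T = F

false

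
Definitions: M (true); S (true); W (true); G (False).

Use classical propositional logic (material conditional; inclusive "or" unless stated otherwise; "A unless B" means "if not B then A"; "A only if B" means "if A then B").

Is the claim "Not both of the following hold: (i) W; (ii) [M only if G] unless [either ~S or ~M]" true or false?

The statement is true.

Values: W=T, M=T, G=F, S=T.
This is W nand ((M -> G) | (~S | ~M)).

M -> G = T -> F = F
~S = ~T = F
~M = ~T = F
~S | ~M = F | F = F
(M -> G) | (~S | ~M) = F | F = F
W nand ((M -> G) | (~S | ~M)) = T nand F = T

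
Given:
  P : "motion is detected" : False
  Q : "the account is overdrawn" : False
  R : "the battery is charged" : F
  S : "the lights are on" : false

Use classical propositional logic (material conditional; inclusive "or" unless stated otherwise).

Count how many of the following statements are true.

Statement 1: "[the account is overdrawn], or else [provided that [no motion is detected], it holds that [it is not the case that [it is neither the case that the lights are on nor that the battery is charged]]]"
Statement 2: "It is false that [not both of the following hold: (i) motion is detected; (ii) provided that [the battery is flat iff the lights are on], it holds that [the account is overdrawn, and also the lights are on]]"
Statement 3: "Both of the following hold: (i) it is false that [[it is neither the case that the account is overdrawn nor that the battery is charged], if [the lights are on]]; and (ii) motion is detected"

Statement 1: In symbols: Q or (not P -> not (S nor R))

not P = not False = True
S nor R = False nor False = True
not (S nor R) = not True = False
not P -> not (S nor R) = True -> False = False
Q or (not P -> not (S nor R)) = False or False = False
Hence Statement 1 is false.

Statement 2: In symbols: not (P nand ((not R iff S) -> (Q and S)))

not R = not False = True
not R iff S = True iff False = False
Q and S = False and False = False
(not R iff S) -> (Q and S) = False -> False = True
P nand ((not R iff S) -> (Q and S)) = False nand True = True
not (P nand ((not R iff S) -> (Q and S))) = not True = False
Thus Statement 2 is false.

Statement 3: Parsed as not (S -> (Q nor R)) and P

Q nor R = False nor False = True
S -> (Q nor R) = False -> True = True
not (S -> (Q nor R)) = not True = False
not (S -> (Q nor R)) and P = False and False = False
Hence Statement 3 is false.

Count: 0.

0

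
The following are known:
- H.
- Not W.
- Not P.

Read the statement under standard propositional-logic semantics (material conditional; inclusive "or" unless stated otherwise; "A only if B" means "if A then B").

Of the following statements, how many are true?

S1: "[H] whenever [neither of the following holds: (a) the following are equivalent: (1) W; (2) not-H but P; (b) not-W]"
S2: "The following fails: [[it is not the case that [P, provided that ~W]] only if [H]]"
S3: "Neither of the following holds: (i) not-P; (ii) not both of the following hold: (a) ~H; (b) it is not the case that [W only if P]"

S1: This is ((W <-> (~H & P)) nor ~W) -> H.

~H = ~T = F
~H & P = F & F = F
W <-> (~H & P) = F <-> F = T
~W = ~F = T
(W <-> (~H & P)) nor ~W = T nor T = F
((W <-> (~H & P)) nor ~W) -> H = F -> T = T
So S1 is true.

S2: Formalization: ~(~(~W -> P) -> H)

~W = ~F = T
~W -> P = T -> F = F
~(~W -> P) = ~F = T
~(~W -> P) -> H = T -> T = T
~(~(~W -> P) -> H) = ~T = F
So S2 is false.

S3: Parsed as ~P nor (~H nand ~(W -> P))

~P = ~F = T
~H = ~T = F
W -> P = F -> F = T
~(W -> P) = ~T = F
~H nand ~(W -> P) = F nand F = T
~P nor (~H nand ~(W -> P)) = T nor T = F
Hence S3 is false.

Count: 1.

1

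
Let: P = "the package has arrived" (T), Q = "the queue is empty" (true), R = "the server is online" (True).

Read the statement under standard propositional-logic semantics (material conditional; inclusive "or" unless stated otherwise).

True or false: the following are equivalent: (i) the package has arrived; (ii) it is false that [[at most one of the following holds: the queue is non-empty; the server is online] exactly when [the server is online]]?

Values: P=T, Q=T, R=T.
Parsed as P <-> ~((~Q nand R) <-> R)

~Q = ~T = F
~Q nand R = F nand T = T
(~Q nand R) <-> R = T <-> T = T
~((~Q nand R) <-> R) = ~T = F
P <-> ~((~Q nand R) <-> R) = T <-> F = F

false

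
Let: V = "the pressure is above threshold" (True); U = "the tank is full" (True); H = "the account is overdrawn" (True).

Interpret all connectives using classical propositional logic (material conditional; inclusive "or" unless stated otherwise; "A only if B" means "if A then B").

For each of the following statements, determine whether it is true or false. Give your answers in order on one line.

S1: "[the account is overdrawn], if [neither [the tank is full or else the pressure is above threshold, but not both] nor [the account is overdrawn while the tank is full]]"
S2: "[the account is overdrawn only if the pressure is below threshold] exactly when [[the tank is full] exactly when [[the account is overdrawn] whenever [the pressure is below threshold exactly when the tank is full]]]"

S1: In symbols: ((U ⊕ V) ↓ (H ∧ U)) → H

U ⊕ V = T ⊕ T = F
H ∧ U = T ∧ T = T
(U ⊕ V) ↓ (H ∧ U) = F ↓ T = F
((U ⊕ V) ↓ (H ∧ U)) → H = F → T = T
Thus S1 is true.

S2: Parsed as (H → ¬V) ↔ (U ↔ ((¬V ↔ U) → H))

¬V = ¬T = F
H → ¬V = T → F = F
¬V = ¬T = F
¬V ↔ U = F ↔ T = F
(¬V ↔ U) → H = F → T = T
U ↔ ((¬V ↔ U) → H) = T ↔ T = T
(H → ¬V) ↔ (U ↔ ((¬V ↔ U) → H)) = F ↔ T = F
Thus S2 is false.

S1 true / S2 false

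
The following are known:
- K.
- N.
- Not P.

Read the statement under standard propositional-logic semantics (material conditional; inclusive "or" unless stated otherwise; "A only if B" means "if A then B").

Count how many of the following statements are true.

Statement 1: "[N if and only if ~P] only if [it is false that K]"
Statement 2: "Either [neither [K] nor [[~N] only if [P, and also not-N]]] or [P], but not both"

0

Statement 1: Formalization: (N ↔ ¬P) → ¬K

¬P = ¬F = T
N ↔ ¬P = T ↔ T = T
¬K = ¬T = F
(N ↔ ¬P) → ¬K = T → F = F
Hence Statement 1 is false.

Statement 2: Formalization: (K ↓ (¬N → (P ∧ ¬N))) ⊕ P

¬N = ¬T = F
¬N = ¬T = F
P ∧ ¬N = F ∧ F = F
¬N → (P ∧ ¬N) = F → F = T
K ↓ (¬N → (P ∧ ¬N)) = T ↓ T = F
(K ↓ (¬N → (P ∧ ¬N))) ⊕ P = F ⊕ F = F
Hence Statement 2 is false.

Count: 0.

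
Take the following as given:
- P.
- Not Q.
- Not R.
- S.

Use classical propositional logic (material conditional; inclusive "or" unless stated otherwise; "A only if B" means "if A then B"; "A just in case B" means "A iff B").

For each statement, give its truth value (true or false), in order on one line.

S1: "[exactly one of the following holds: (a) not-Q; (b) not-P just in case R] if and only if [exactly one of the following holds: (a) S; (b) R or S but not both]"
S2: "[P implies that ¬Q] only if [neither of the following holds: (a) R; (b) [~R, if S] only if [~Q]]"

S1: In symbols: (¬Q ⊕ (¬P ↔ R)) ↔ (S ⊕ (R ⊕ S))

¬Q = ¬F = T
¬P = ¬T = F
¬P ↔ R = F ↔ F = T
¬Q ⊕ (¬P ↔ R) = T ⊕ T = F
R ⊕ S = F ⊕ T = T
S ⊕ (R ⊕ S) = T ⊕ T = F
(¬Q ⊕ (¬P ↔ R)) ↔ (S ⊕ (R ⊕ S)) = F ↔ F = T
Thus S1 is true.

S2: Parsed as (P → ¬Q) → (R ↓ ((S → ¬R) → ¬Q))

¬Q = ¬F = T
P → ¬Q = T → T = T
¬R = ¬F = T
S → ¬R = T → T = T
¬Q = ¬F = T
(S → ¬R) → ¬Q = T → T = T
R ↓ ((S → ¬R) → ¬Q) = F ↓ T = F
(P → ¬Q) → (R ↓ ((S → ¬R) → ¬Q)) = T → F = F
Hence S2 is false.

S1 true, S2 false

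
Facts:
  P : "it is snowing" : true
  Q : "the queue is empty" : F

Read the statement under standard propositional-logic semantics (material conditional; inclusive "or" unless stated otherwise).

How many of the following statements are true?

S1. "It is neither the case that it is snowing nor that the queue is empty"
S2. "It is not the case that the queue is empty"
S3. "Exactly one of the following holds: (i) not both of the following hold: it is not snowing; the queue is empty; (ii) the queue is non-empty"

1

S1: This is P nor Q.

P nor Q = T nor F = F
So S1 is false.

S2: This is ~Q.

~Q = ~F = T
Hence S2 is true.

S3: In symbols: (~P nand Q) xor ~Q

~P = ~T = F
~P nand Q = F nand F = T
~Q = ~F = T
(~P nand Q) xor ~Q = T xor T = F
Hence S3 is false.

Count: 1.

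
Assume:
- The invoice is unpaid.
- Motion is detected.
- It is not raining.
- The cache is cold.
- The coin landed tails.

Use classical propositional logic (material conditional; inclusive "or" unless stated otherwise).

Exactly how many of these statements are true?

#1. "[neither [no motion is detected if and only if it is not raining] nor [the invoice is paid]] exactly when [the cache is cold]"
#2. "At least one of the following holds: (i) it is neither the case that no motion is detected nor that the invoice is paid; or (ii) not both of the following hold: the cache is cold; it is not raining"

2

Let K = "motion is detected" (T), G = "it is raining" (F), M = "the invoice is paid" (F), Q = "the cache is warm" (F).

#1: This is ((¬K ↔ ¬G) ↓ M) ↔ ¬Q.

¬K = ¬T = F
¬G = ¬F = T
¬K ↔ ¬G = F ↔ T = F
(¬K ↔ ¬G) ↓ M = F ↓ F = T
¬Q = ¬F = T
((¬K ↔ ¬G) ↓ M) ↔ ¬Q = T ↔ T = T
So #1 is true.

#2: This is (¬K ↓ M) ∨ (¬Q ↑ ¬G).

¬K = ¬T = F
¬K ↓ M = F ↓ F = T
¬Q = ¬F = T
¬G = ¬F = T
¬Q ↑ ¬G = T ↑ T = F
(¬K ↓ M) ∨ (¬Q ↑ ¬G) = T ∨ F = T
So #2 is true.

Count: 2.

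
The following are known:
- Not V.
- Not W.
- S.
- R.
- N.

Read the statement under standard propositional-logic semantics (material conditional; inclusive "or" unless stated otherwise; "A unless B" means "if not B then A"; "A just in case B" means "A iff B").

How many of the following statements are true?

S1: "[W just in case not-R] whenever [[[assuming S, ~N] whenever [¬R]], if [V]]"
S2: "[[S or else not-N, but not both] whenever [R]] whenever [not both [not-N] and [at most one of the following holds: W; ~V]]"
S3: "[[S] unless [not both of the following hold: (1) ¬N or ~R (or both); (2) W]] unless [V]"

3

S1: This is (V -> (not R -> (S -> not N))) -> (W iff not R).

not R = not True = False
not N = not True = False
S -> not N = True -> False = False
not R -> (S -> not N) = False -> False = True
V -> (not R -> (S -> not N)) = False -> True = True
not R = not True = False
W iff not R = False iff False = True
(V -> (not R -> (S -> not N))) -> (W iff not R) = True -> True = True
So S1 is true.

S2: In symbols: (not N nand (W nand not V)) -> (R -> (S xor not N))

not N = not True = False
not V = not False = True
W nand not V = False nand True = True
not N nand (W nand not V) = False nand True = True
not N = not True = False
S xor not N = True xor False = True
R -> (S xor not N) = True -> True = True
(not N nand (W nand not V)) -> (R -> (S xor not N)) = True -> True = True
So S2 is true.

S3: This is (S or ((not N or not R) nand W)) or V.

not N = not True = False
not R = not True = False
not N or not R = False or False = False
(not N or not R) nand W = False nand False = True
S or ((not N or not R) nand W) = True or True = True
(S or ((not N or not R) nand W)) or V = True or False = True
So S3 is true.

3 of the 3 statements are true (S1, S2, S3).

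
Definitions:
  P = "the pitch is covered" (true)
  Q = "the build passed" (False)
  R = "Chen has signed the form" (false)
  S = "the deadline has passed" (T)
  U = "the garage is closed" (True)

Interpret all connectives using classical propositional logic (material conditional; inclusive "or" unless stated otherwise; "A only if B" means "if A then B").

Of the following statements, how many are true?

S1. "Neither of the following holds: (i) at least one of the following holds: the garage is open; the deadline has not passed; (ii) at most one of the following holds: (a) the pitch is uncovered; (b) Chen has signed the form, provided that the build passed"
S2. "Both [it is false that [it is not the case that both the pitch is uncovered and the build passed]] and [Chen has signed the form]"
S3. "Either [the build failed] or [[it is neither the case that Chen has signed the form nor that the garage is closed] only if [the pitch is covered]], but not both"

0

S1: This is (¬U ∨ ¬S) ↓ (¬P ↑ (Q → R)).

¬U = ¬T = F
¬S = ¬T = F
¬U ∨ ¬S = F ∨ F = F
¬P = ¬T = F
Q → R = F → F = T
¬P ↑ (Q → R) = F ↑ T = T
(¬U ∨ ¬S) ↓ (¬P ↑ (Q → R)) = F ↓ T = F
So S1 is false.

S2: Formalization: ¬(¬P ↑ Q) ∧ R

¬P = ¬T = F
¬P ↑ Q = F ↑ F = T
¬(¬P ↑ Q) = ¬T = F
¬(¬P ↑ Q) ∧ R = F ∧ F = F
Hence S2 is false.

S3: Parsed as ¬Q ⊕ ((R ↓ U) → P)

¬Q = ¬F = T
R ↓ U = F ↓ T = F
(R ↓ U) → P = F → T = T
¬Q ⊕ ((R ↓ U) → P) = T ⊕ T = F
Hence S3 is false.

Count: 0.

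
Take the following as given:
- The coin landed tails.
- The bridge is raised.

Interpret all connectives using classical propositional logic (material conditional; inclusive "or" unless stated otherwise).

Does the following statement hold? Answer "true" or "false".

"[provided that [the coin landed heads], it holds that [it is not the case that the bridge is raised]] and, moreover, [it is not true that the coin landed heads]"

Let L = "the coin landed heads" (F), G = "the bridge is raised" (T).
In symbols: (L -> ~G) & ~L

~G = ~T = F
L -> ~G = F -> F = T
~L = ~F = T
(L -> ~G) & ~L = T & T = T

true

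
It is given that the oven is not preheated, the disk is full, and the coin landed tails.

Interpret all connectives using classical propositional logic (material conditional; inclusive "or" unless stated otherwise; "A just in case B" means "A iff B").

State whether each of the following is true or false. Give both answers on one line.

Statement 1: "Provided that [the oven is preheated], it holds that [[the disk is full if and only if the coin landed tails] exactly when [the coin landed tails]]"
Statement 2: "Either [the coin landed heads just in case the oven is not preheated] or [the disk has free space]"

Statement 1 True / Statement 2 False

Let P = "the oven is preheated" (False), Q = "the disk is full" (True), R = "the coin landed heads" (False).

Statement 1: Formalization: P -> ((Q iff not R) iff not R)

not R = not False = True
Q iff not R = True iff True = True
not R = not False = True
(Q iff not R) iff not R = True iff True = True
P -> ((Q iff not R) iff not R) = False -> True = True
So Statement 1 is true.

Statement 2: In symbols: (R iff not P) or not Q

not P = not False = True
R iff not P = False iff True = False
not Q = not True = False
(R iff not P) or not Q = False or False = False
Thus Statement 2 is false.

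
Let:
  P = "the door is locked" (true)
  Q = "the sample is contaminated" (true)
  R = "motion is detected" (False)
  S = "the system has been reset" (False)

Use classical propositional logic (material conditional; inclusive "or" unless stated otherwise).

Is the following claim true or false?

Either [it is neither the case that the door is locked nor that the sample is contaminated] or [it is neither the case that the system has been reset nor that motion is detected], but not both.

True

Parsed as (P nor Q) xor (S nor R)

P nor Q = True nor True = False
S nor R = False nor False = True
(P nor Q) xor (S nor R) = False xor True = True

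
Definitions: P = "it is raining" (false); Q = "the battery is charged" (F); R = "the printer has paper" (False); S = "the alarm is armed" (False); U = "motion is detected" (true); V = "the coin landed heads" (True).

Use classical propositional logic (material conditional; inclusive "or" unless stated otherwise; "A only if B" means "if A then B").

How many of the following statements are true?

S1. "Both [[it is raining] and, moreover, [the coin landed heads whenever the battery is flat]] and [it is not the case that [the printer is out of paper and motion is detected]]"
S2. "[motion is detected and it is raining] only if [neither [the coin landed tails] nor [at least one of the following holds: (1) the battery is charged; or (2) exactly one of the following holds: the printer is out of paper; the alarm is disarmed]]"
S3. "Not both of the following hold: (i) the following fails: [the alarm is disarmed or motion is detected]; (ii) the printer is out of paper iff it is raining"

2

S1: In symbols: (P and (not Q -> V)) and not (not R and U)

not Q = not False = True
not Q -> V = True -> True = True
P and (not Q -> V) = False and True = False
not R = not False = True
not R and U = True and True = True
not (not R and U) = not True = False
(P and (not Q -> V)) and not (not R and U) = False and False = False
So S1 is false.

S2: Parsed as (U and P) -> (not V nor (Q or (not R xor not S)))

U and P = True and False = False
not V = not True = False
not R = not False = True
not S = not False = True
not R xor not S = True xor True = False
Q or (not R xor not S) = False or False = False
not V nor (Q or (not R xor not S)) = False nor False = True
(U and P) -> (not V nor (Q or (not R xor not S))) = False -> True = True
Hence S2 is true.

S3: This is not (not S or U) nand (not R iff P).

not S = not False = True
not S or U = True or True = True
not (not S or U) = not True = False
not R = not False = True
not R iff P = True iff False = False
not (not S or U) nand (not R iff P) = False nand False = True
Hence S3 is true.

True statements: 2 (S2, S3).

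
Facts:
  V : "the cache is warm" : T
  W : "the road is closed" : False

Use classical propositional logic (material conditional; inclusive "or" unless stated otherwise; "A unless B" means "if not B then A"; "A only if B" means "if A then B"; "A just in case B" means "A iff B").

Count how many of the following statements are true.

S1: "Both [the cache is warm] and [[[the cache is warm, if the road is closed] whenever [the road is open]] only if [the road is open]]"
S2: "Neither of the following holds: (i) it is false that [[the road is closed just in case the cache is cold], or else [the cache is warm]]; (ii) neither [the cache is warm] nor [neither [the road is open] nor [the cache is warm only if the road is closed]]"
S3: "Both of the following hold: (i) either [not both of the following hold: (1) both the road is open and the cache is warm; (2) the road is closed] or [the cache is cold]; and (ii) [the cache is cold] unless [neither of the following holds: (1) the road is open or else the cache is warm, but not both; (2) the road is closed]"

S1: Formalization: V & ((~W -> (W -> V)) -> ~W)

~W = ~F = T
W -> V = F -> T = T
~W -> (W -> V) = T -> T = T
~W = ~F = T
(~W -> (W -> V)) -> ~W = T -> T = T
V & ((~W -> (W -> V)) -> ~W) = T & T = T
So S1 is true.

S2: This is ~((W <-> ~V) | V) nor (V nor (~W nor (V -> W))).

~V = ~T = F
W <-> ~V = F <-> F = T
(W <-> ~V) | V = T | T = T
~((W <-> ~V) | V) = ~T = F
~W = ~F = T
V -> W = T -> F = F
~W nor (V -> W) = T nor F = F
V nor (~W nor (V -> W)) = T nor F = F
~((W <-> ~V) | V) nor (V nor (~W nor (V -> W))) = F nor F = T
Hence S2 is true.

S3: This is (((~W & V) nand W) | ~V) & (~V | ((~W xor V) nor W)).

~W = ~F = T
~W & V = T & T = T
(~W & V) nand W = T nand F = T
~V = ~T = F
((~W & V) nand W) | ~V = T | F = T
~V = ~T = F
~W = ~F = T
~W xor V = T xor T = F
(~W xor V) nor W = F nor F = T
~V | ((~W xor V) nor W) = F | T = T
(((~W & V) nand W) | ~V) & (~V | ((~W xor V) nor W)) = T & T = T
Hence S3 is true.

True statements: 3 (S1, S2, S3).

3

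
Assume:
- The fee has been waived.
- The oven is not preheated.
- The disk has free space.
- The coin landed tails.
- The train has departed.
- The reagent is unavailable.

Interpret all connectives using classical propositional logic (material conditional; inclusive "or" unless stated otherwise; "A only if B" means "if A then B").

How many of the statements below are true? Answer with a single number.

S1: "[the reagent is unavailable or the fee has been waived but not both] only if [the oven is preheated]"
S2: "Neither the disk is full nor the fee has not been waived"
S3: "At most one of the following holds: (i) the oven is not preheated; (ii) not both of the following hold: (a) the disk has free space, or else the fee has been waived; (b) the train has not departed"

Let V = "the reagent is available" (False), P = "the fee has been waived" (True), Q = "the oven is preheated" (False), R = "the disk is full" (False), U = "the train has departed" (True).

S1: Parsed as (not V xor P) -> Q

not V = not False = True
not V xor P = True xor True = False
(not V xor P) -> Q = False -> False = True
Hence S1 is true.

S2: Formalization: R nor not P

not P = not True = False
R nor not P = False nor False = True
So S2 is true.

S3: This is not Q nand ((not R or P) nand not U).

not Q = not False = True
not R = not False = True
not R or P = True or True = True
not U = not True = False
(not R or P) nand not U = True nand False = True
not Q nand ((not R or P) nand not U) = True nand True = False
So S3 is false.

2 of the 3 statements are true (S1, S2).

2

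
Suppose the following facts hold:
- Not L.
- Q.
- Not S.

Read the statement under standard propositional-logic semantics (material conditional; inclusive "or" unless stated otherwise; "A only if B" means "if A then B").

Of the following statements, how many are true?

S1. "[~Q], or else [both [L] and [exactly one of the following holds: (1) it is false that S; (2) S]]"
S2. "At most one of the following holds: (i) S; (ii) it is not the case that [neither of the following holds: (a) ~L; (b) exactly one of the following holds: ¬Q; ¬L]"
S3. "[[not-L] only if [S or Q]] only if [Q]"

S1: Parsed as not Q or (L and (not S xor S))

not Q = not True = False
not S = not False = True
not S xor S = True xor False = True
L and (not S xor S) = False and True = False
not Q or (L and (not S xor S)) = False or False = False
So S1 is false.

S2: Formalization: S nand not (not L nor (not Q xor not L))

not L = not False = True
not Q = not True = False
not L = not False = True
not Q xor not L = False xor True = True
not L nor (not Q xor not L) = True nor True = False
not (not L nor (not Q xor not L)) = not False = True
S nand not (not L nor (not Q xor not L)) = False nand True = True
So S2 is true.

S3: This is (not L -> (S or Q)) -> Q.

not L = not False = True
S or Q = False or True = True
not L -> (S or Q) = True -> True = True
(not L -> (S or Q)) -> Q = True -> True = True
Thus S3 is true.

Count: 2.

2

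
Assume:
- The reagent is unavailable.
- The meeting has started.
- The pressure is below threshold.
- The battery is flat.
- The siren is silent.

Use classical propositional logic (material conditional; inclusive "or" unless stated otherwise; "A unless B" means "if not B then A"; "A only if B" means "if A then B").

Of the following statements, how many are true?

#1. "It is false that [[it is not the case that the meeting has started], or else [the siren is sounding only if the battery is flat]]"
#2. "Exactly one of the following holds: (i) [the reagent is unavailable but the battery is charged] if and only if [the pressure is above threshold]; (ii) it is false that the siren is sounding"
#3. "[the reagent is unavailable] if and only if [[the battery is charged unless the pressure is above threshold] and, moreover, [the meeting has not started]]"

Let D = "the meeting has started" (True), G = "the siren is sounding" (False), W = "the battery is charged" (False), L = "the reagent is available" (False), R = "the pressure is above threshold" (False).

#1: Parsed as not (not D or (G -> not W))

not D = not True = False
not W = not False = True
G -> not W = False -> True = True
not D or (G -> not W) = False or True = True
not (not D or (G -> not W)) = not True = False
Thus #1 is false.

#2: Parsed as ((not L and W) iff R) xor not G

not L = not False = True
not L and W = True and False = False
(not L and W) iff R = False iff False = True
not G = not False = True
((not L and W) iff R) xor not G = True xor True = False
Thus #2 is false.

#3: In symbols: not L iff ((W or R) and not D)

not L = not False = True
W or R = False or False = False
not D = not True = False
(W or R) and not D = False and False = False
not L iff ((W or R) and not D) = True iff False = False
Thus #3 is false.

True statements: 0 (none).

0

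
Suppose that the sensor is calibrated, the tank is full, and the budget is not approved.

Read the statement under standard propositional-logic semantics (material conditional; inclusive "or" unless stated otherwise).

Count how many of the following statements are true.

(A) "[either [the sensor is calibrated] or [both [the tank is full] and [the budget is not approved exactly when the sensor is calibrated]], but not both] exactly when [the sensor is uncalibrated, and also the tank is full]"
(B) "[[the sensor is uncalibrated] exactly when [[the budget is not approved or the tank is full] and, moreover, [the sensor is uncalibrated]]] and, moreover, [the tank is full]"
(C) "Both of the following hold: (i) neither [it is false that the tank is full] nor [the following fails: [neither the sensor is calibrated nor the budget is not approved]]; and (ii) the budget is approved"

2

Let P = "the sensor is calibrated" (T), Q = "the tank is full" (T), R = "the budget is approved" (F).

(A): Parsed as (P ⊕ (Q ∧ (¬R ↔ P))) ↔ (¬P ∧ Q)

¬R = ¬F = T
¬R ↔ P = T ↔ T = T
Q ∧ (¬R ↔ P) = T ∧ T = T
P ⊕ (Q ∧ (¬R ↔ P)) = T ⊕ T = F
¬P = ¬T = F
¬P ∧ Q = F ∧ T = F
(P ⊕ (Q ∧ (¬R ↔ P))) ↔ (¬P ∧ Q) = F ↔ F = T
Thus (A) is true.

(B): Formalization: (¬P ↔ ((¬R ∨ Q) ∧ ¬P)) ∧ Q

¬P = ¬T = F
¬R = ¬F = T
¬R ∨ Q = T ∨ T = T
¬P = ¬T = F
(¬R ∨ Q) ∧ ¬P = T ∧ F = F
¬P ↔ ((¬R ∨ Q) ∧ ¬P) = F ↔ F = T
(¬P ↔ ((¬R ∨ Q) ∧ ¬P)) ∧ Q = T ∧ T = T
Hence (B) is true.

(C): Parsed as (¬Q ↓ ¬(P ↓ ¬R)) ∧ R

¬Q = ¬T = F
¬R = ¬F = T
P ↓ ¬R = T ↓ T = F
¬(P ↓ ¬R) = ¬F = T
¬Q ↓ ¬(P ↓ ¬R) = F ↓ T = F
(¬Q ↓ ¬(P ↓ ¬R)) ∧ R = F ∧ F = F
Hence (C) is false.

True statements: 2 ((A), (B)).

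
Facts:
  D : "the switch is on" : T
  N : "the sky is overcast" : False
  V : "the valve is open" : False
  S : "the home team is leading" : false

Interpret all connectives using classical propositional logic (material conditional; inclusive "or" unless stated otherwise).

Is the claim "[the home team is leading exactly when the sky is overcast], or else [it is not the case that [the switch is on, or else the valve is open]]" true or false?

Values: S=F, N=F, D=T, V=F.
Parsed as (S ↔ N) ∨ ¬(D ∨ V)

S ↔ N = F ↔ F = T
D ∨ V = T ∨ F = T
¬(D ∨ V) = ¬T = F
(S ↔ N) ∨ ¬(D ∨ V) = T ∨ F = T

The statement is true.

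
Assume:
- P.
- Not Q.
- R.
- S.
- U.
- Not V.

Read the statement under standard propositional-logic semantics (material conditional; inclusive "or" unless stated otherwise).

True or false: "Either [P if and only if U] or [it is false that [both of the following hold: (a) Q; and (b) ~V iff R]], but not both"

Formalization: (P iff U) xor not (Q and (not V iff R))

P iff U = True iff True = True
not V = not False = True
not V iff R = True iff True = True
Q and (not V iff R) = False and True = False
not (Q and (not V iff R)) = not False = True
(P iff U) xor not (Q and (not V iff R)) = True xor True = False

false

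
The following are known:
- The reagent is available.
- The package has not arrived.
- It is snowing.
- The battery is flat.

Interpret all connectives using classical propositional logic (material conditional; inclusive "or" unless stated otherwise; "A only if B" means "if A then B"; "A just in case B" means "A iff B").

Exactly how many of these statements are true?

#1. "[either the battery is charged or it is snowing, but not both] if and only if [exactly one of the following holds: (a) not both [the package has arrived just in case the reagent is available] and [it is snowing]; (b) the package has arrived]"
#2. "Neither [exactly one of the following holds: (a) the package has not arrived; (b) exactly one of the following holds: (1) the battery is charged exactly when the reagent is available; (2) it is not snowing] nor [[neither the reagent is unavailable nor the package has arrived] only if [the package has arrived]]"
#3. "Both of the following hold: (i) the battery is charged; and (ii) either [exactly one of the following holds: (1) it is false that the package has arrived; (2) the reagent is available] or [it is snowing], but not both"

Let W = "the battery is charged" (F), S = "it is snowing" (T), H = "the package has arrived" (F), N = "the reagent is available" (T).

#1: Parsed as (W xor S) <-> (((H <-> N) nand S) xor H)

W xor S = F xor T = T
H <-> N = F <-> T = F
(H <-> N) nand S = F nand T = T
((H <-> N) nand S) xor H = T xor F = T
(W xor S) <-> (((H <-> N) nand S) xor H) = T <-> T = T
So #1 is true.

#2: This is (~H xor ((W <-> N) xor ~S)) nor ((~N nor H) -> H).

~H = ~F = T
W <-> N = F <-> T = F
~S = ~T = F
(W <-> N) xor ~S = F xor F = F
~H xor ((W <-> N) xor ~S) = T xor F = T
~N = ~T = F
~N nor H = F nor F = T
(~N nor H) -> H = T -> F = F
(~H xor ((W <-> N) xor ~S)) nor ((~N nor H) -> H) = T nor F = F
So #2 is false.

#3: Parsed as W & ((~H xor N) xor S)

~H = ~F = T
~H xor N = T xor T = F
(~H xor N) xor S = F xor T = T
W & ((~H xor N) xor S) = F & T = F
So #3 is false.

True statements: 1.

1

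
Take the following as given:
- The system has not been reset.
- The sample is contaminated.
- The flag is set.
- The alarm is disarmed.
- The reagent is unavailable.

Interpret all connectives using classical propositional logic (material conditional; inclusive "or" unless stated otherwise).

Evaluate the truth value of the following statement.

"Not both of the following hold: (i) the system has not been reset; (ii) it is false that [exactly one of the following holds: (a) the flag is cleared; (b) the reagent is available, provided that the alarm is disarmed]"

The statement is false.

Let P = "the system has been reset" (F), R = "the flag is set" (T), S = "the alarm is armed" (F), U = "the reagent is available" (F).
Formalization: ¬P ↑ ¬(¬R ⊕ (¬S → U))

¬P = ¬F = T
¬R = ¬T = F
¬S = ¬F = T
¬S → U = T → F = F
¬R ⊕ (¬S → U) = F ⊕ F = F
¬(¬R ⊕ (¬S → U)) = ¬F = T
¬P ↑ ¬(¬R ⊕ (¬S → U)) = T ↑ T = F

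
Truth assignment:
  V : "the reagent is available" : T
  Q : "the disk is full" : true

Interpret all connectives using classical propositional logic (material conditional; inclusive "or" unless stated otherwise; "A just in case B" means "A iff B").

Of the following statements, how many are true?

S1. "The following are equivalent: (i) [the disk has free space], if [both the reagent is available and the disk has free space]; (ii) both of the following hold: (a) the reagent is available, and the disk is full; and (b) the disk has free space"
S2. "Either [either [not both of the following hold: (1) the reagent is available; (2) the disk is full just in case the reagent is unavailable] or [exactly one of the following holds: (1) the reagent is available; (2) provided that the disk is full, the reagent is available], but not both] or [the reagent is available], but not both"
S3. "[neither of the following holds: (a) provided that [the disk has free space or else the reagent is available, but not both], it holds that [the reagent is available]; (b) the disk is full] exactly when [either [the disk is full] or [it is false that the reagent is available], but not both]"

S1: Formalization: ((V ∧ ¬Q) → ¬Q) ↔ ((V ∧ Q) ∧ ¬Q)

¬Q = ¬T = F
V ∧ ¬Q = T ∧ F = F
¬Q = ¬T = F
(V ∧ ¬Q) → ¬Q = F → F = T
V ∧ Q = T ∧ T = T
¬Q = ¬T = F
(V ∧ Q) ∧ ¬Q = T ∧ F = F
((V ∧ ¬Q) → ¬Q) ↔ ((V ∧ Q) ∧ ¬Q) = T ↔ F = F
So S1 is false.

S2: This is ((V ↑ (Q ↔ ¬V)) ⊕ (V ⊕ (Q → V))) ⊕ V.

¬V = ¬T = F
Q ↔ ¬V = T ↔ F = F
V ↑ (Q ↔ ¬V) = T ↑ F = T
Q → V = T → T = T
V ⊕ (Q → V) = T ⊕ T = F
(V ↑ (Q ↔ ¬V)) ⊕ (V ⊕ (Q → V)) = T ⊕ F = T
((V ↑ (Q ↔ ¬V)) ⊕ (V ⊕ (Q → V))) ⊕ V = T ⊕ T = F
Hence S2 is false.

S3: This is (((¬Q ⊕ V) → V) ↓ Q) ↔ (Q ⊕ ¬V).

¬Q = ¬T = F
¬Q ⊕ V = F ⊕ T = T
(¬Q ⊕ V) → V = T → T = T
((¬Q ⊕ V) → V) ↓ Q = T ↓ T = F
¬V = ¬T = F
Q ⊕ ¬V = T ⊕ F = T
(((¬Q ⊕ V) → V) ↓ Q) ↔ (Q ⊕ ¬V) = F ↔ T = F
Thus S3 is false.

True statements: 0 (none).

0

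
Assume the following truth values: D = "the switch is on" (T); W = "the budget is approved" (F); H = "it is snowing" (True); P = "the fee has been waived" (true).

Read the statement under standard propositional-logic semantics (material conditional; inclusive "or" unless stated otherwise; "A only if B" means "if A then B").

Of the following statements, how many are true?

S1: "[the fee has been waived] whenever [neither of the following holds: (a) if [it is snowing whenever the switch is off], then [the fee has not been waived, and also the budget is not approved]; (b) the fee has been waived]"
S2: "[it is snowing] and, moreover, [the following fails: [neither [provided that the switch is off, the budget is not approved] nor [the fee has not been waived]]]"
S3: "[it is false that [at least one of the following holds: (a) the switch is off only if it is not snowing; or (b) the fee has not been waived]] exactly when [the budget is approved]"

3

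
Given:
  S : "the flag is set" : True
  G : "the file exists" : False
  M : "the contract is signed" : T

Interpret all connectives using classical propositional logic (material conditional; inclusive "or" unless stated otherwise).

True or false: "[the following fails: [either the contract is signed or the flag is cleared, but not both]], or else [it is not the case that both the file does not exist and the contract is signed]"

Values: M=T, S=T, G=F.
This is ~(M xor ~S) | (~G nand M).

~S = ~T = F
M xor ~S = T xor F = T
~(M xor ~S) = ~T = F
~G = ~F = T
~G nand M = T nand T = F
~(M xor ~S) | (~G nand M) = F | F = F

The statement is false.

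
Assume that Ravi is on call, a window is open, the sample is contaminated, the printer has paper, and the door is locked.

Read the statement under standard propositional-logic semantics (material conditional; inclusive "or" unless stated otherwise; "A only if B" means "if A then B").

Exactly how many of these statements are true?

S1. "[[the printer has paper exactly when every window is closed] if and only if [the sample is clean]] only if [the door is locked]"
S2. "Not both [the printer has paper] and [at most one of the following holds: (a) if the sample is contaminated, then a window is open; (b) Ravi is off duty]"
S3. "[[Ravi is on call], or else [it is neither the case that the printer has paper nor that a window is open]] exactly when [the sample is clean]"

1

Let S = "the printer has paper" (True), Q = "a window is open" (True), R = "the sample is contaminated" (True), U = "the door is locked" (True), P = "Ravi is on call" (True).

S1: This is ((S iff not Q) iff not R) -> U.

not Q = not True = False
S iff not Q = True iff False = False
not R = not True = False
(S iff not Q) iff not R = False iff False = True
((S iff not Q) iff not R) -> U = True -> True = True
Thus S1 is true.

S2: Parsed as S nand ((R -> Q) nand not P)

R -> Q = True -> True = True
not P = not True = False
(R -> Q) nand not P = True nand False = True
S nand ((R -> Q) nand not P) = True nand True = False
Hence S2 is false.

S3: Formalization: (P or (S nor Q)) iff not R

S nor Q = True nor True = False
P or (S nor Q) = True or False = True
not R = not True = False
(P or (S nor Q)) iff not R = True iff False = False
So S3 is false.

1 of the 3 statements is true (S1).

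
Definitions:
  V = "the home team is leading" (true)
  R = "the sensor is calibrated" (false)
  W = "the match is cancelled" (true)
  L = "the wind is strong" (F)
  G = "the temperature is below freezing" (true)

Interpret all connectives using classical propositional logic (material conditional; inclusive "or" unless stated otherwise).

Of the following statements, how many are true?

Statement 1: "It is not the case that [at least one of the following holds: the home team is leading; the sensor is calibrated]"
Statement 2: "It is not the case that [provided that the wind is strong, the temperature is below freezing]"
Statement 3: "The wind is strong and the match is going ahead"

0

Statement 1: Formalization: ¬(V ∨ R)

V ∨ R = T ∨ F = T
¬(V ∨ R) = ¬T = F
So Statement 1 is false.

Statement 2: This is ¬(L → G).

L → G = F → T = T
¬(L → G) = ¬T = F
So Statement 2 is false.

Statement 3: In symbols: L ∧ ¬W

¬W = ¬T = F
L ∧ ¬W = F ∧ F = F
So Statement 3 is false.

0 of the 3 statements are true (none).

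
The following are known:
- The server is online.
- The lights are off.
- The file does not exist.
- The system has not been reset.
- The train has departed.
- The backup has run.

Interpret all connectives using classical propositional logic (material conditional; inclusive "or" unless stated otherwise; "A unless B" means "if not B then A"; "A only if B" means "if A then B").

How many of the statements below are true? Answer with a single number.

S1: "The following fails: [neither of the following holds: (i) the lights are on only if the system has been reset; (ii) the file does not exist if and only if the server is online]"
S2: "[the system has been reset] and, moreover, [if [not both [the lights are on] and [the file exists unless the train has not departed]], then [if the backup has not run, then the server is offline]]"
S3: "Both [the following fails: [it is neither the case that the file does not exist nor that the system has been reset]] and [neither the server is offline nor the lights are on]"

2

Let S = "the lights are on" (F), P = "the system has been reset" (F), V = "the file exists" (F), U = "the server is online" (T), K = "the train has departed" (T), D = "the backup has run" (T).

S1: Formalization: ¬((S → P) ↓ (¬V ↔ U))

S → P = F → F = T
¬V = ¬F = T
¬V ↔ U = T ↔ T = T
(S → P) ↓ (¬V ↔ U) = T ↓ T = F
¬((S → P) ↓ (¬V ↔ U)) = ¬F = T
Hence S1 is true.

S2: This is P ∧ ((S ↑ (V ∨ ¬K)) → (¬D → ¬U)).

¬K = ¬T = F
V ∨ ¬K = F ∨ F = F
S ↑ (V ∨ ¬K) = F ↑ F = T
¬D = ¬T = F
¬U = ¬T = F
¬D → ¬U = F → F = T
(S ↑ (V ∨ ¬K)) → (¬D → ¬U) = T → T = T
P ∧ ((S ↑ (V ∨ ¬K)) → (¬D → ¬U)) = F ∧ T = F
Thus S2 is false.

S3: This is ¬(¬V ↓ P) ∧ (¬U ↓ S).

¬V = ¬F = T
¬V ↓ P = T ↓ F = F
¬(¬V ↓ P) = ¬F = T
¬U = ¬T = F
¬U ↓ S = F ↓ F = T
¬(¬V ↓ P) ∧ (¬U ↓ S) = T ∧ T = T
So S3 is true.

2 of the 3 statements are true.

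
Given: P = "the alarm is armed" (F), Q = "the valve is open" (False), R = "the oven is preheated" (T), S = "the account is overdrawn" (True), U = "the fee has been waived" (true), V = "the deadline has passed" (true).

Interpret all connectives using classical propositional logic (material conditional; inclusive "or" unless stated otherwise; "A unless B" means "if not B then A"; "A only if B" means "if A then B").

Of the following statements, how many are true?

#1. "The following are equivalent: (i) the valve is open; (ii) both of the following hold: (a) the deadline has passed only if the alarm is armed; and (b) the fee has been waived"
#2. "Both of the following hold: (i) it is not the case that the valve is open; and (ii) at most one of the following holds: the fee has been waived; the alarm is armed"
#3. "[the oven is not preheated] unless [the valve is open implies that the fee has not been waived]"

#1: Parsed as Q iff ((V -> P) and U)

V -> P = True -> False = False
(V -> P) and U = False and True = False
Q iff ((V -> P) and U) = False iff False = True
Hence #1 is true.

#2: Parsed as not Q and (U nand P)

not Q = not False = True
U nand P = True nand False = True
not Q and (U nand P) = True and True = True
Hence #2 is true.

#3: Parsed as not R or (Q -> not U)

not R = not True = False
not U = not True = False
Q -> not U = False -> False = True
not R or (Q -> not U) = False or True = True
So #3 is true.

Count: 3.

3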